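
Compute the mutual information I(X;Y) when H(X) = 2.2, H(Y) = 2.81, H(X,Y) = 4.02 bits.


I(X;Y) = H(X) + H(Y) - H(X,Y) = 2.2 + 2.81 - 4.02 = 0.99

0.99 bits


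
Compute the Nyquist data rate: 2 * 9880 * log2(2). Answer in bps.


Rate = 2 * B * log2(M) = 2 * 9880 * 1.0 = 19760.0

19760.0 bps


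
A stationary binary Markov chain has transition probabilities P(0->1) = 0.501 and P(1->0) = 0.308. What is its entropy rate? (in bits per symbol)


Stationary distribution: pi_0 = p10/(p01+p10) = 0.3807, pi_1 = 0.6193. Entropy rate H' = pi_0*H(p01) + pi_1*H(p10) = 0.3807*1.0 + 0.6193*0.8909 = 0.9324

0.9324 bits/symbol


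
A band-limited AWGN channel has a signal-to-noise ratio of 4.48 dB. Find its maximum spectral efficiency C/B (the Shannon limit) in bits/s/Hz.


SNR_linear = 10^(4.48/10) = 2.8054; C/B = log2(1 + SNR_linear) = log2(1 + 2.8054) = 1.9281

1.9281 bits/s/Hz


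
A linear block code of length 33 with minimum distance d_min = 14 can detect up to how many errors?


Detection capability = d_min - 1 = 14 - 1 = 13

13 errors


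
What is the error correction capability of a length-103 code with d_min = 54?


Correction capability = floor((d-1)/2) = floor((54-1)/2) = 26

26 errors


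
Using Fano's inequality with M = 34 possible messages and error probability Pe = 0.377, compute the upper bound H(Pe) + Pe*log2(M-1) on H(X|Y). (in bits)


H(Pe) = -Pe*log2(Pe) - (1-Pe)*log2(1-Pe) = -0.377*log2(0.377) - 0.623*log2(0.623) = 0.530576 + 0.425320 = 0.9559. Pe*log2(M-1) = 0.377*log2(33) = 1.901737. Bound = H(Pe) + Pe*log2(M-1) = 0.530576 + 0.425320 + 1.901737 = 2.8576

2.8576 bits


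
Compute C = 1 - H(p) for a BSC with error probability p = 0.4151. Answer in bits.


H(p) = -p*log2(p) - (1-p)*log2(1-p) = -0.4151*log2(0.4151) - 0.5849*log2(0.5849) = 0.526542 + 0.452559 = 0.9791. C = 1 - H(p) = 1 - 0.9791 = 0.0209

0.0209 bits


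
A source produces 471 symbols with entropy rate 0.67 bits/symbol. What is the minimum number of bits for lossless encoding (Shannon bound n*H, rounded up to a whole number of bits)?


Minimum bits >= n * H = 471 * 0.67 = 315.57, rounded up to a whole number of bits = 316

316 bits


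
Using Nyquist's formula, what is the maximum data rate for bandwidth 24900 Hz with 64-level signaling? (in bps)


Rate = 2 * B * log2(M) = 2 * 24900 * 6.0 = 298800.0

298800.0 bps


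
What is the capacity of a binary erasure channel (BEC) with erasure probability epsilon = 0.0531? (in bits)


C = 1 - epsilon = 1 - 0.0531 = 0.9469

0.9469 bits


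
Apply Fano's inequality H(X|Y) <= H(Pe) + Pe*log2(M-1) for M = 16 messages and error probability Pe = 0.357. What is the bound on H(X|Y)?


H(Pe) = -Pe*log2(Pe) - (1-Pe)*log2(1-Pe) = -0.357*log2(0.357) - 0.643*log2(0.643) = 0.530503 + 0.409661 = 0.9402. Pe*log2(M-1) = 0.357*log2(15) = 1.394760. Bound = H(Pe) + Pe*log2(M-1) = 0.530503 + 0.409661 + 1.394760 = 2.3349

2.3349 bits


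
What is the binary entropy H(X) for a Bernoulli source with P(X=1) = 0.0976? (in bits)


H = -p*log2(p) - (1-p)*log2(1-p). -0.0976*log2(0.0976) = 0.327641; -0.9024*log2(0.9024) = 0.133701. H = 0.327641 + 0.133701 = 0.4613

0.4613 bits


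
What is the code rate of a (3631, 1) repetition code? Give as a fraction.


Rate = k/n = 1/3631

1/3631


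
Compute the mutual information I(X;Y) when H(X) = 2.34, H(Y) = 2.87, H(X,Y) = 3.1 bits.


I(X;Y) = H(X) + H(Y) - H(X,Y) = 2.34 + 2.87 - 3.1 = 2.11

2.11 bits


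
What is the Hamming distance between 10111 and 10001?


Count differing positions: . . ^ ^ . = 2 differences

2


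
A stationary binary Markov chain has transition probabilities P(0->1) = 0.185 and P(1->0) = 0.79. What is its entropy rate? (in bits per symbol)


Stationary distribution: pi_0 = p10/(p01+p10) = 0.8103, pi_1 = 0.1897. Entropy rate H' = pi_0*H(p01) + pi_1*H(p10) = 0.8103*0.6909 + 0.1897*0.7415 = 0.7005

0.7005 bits/symbol


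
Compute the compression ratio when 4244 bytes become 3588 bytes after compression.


Ratio = original / compressed = 4244 / 3588 = 1.1828

1.1828


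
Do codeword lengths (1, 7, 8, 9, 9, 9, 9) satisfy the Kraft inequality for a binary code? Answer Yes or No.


Kraft sum = sum(2^(-l_i)) = 0.5195, need <= 1. Result: satisfied (a binary prefix-free code with these lengths exists)

Yes


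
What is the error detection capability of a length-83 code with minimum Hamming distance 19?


Detection capability = d_min - 1 = 19 - 1 = 18

18 errors


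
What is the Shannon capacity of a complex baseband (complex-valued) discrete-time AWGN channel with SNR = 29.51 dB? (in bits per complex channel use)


SNR_linear = 10^(29.51/10) = 893.3055; C = log2(1 + SNR_linear) = log2(1 + 893.3055) = 9.8046

9.8046 bits/channel use


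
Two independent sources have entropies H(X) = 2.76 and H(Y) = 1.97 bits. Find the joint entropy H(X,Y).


For independent variables, H(X,Y) = H(X) + H(Y) = 2.76 + 1.97 = 4.73

4.73 bits


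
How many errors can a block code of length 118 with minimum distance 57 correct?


Correction capability = floor((d-1)/2) = floor((57-1)/2) = 28

28 errors


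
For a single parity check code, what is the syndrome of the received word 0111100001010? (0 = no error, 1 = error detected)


Syndrome = XOR of all bits = 0 XOR 1 XOR 1 XOR 1 XOR 1 XOR 0 XOR 0 XOR 0 XOR 0 XOR 1 XOR 0 XOR 1 XOR 0 = 0

0


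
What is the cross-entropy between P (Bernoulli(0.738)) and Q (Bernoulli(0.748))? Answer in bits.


H(P,Q) = -p*log2(q) - (1-p)*log2(1-q). -0.738*log2(0.748) = 0.309141; -0.262*log2(0.252) = 0.520988. H(P,Q) = 0.309141 + 0.520988 = 0.8301

0.8301 bits


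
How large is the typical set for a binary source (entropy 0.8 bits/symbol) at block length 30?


log2|A_typical| = nH = 30 * 0.8 = 24.0, so |A_typical| ~ 2^24.0 = 1.678e+07

1.678e+07


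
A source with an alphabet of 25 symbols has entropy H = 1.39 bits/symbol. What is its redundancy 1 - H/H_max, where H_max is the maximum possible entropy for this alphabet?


H_max = log2(K) = log2(25) = 4.6439 bits/symbol. Redundancy = 1 - H/H_max = 1 - 1.39/4.6439 = 1 - 0.2993 = 0.7007

0.7007


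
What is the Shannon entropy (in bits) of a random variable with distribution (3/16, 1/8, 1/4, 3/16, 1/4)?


H = -sum(p_i * log2(p_i)). Terms: -(3/16)*log2(3/16) = 0.452820; -(1/8)*log2(1/8) = 0.375000; -(1/4)*log2(1/4) = 0.500000; -(3/16)*log2(3/16) = 0.452820; -(1/4)*log2(1/4) = 0.500000. H = 0.452820 + 0.375000 + 0.500000 + 0.452820 + 0.500000 = 2.2806

2.2806 bits


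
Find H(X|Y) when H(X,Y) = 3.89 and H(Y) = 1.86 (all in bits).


H(X|Y) = H(X,Y) - H(Y) = 3.89 - 1.86 = 2.03

2.03 bits


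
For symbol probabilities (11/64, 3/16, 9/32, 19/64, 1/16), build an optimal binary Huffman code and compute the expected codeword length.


Huffman construction (repeatedly merge the two least-probable nodes; each merge adds 1 bit to every symbol beneath it): 1/16 + 11/64 = 15/64; 3/16 + 15/64 = 27/64; 9/32 + 19/64 = 37/64; 27/64 + 37/64 = 1. Resulting codeword lengths (in the order the probabilities were given): (3, 2, 2, 2, 3). L_avg = sum(p_i * l_i) = 11/64*3 + 3/16*2 + 9/32*2 + 19/64*2 + 1/16*3 = 143/64 = 2.2344

2.2344 bits


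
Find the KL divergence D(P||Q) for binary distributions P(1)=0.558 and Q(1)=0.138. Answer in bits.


KL = p*log2(p/q) + (1-p)*log2((1-p)/(1-q)) = 0.558*log2(0.558/0.138) + 0.442*log2(0.442/0.862) = 0.6988

0.6988 bits


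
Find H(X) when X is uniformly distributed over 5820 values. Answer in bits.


H = log2(n) = log2(5820) = 12.5068

12.5068 bits


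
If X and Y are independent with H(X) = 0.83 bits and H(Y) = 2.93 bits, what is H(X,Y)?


For independent variables, H(X,Y) = H(X) + H(Y) = 0.83 + 2.93 = 3.76

3.76 bits


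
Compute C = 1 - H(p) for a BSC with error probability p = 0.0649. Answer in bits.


H(p) = -p*log2(p) - (1-p)*log2(1-p) = -0.0649*log2(0.0649) - 0.9351*log2(0.9351) = 0.256072 + 0.090525 = 0.3466. C = 1 - H(p) = 1 - 0.3466 = 0.6534

0.6534 bits


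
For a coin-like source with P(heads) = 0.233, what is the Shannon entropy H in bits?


H = -p*log2(p) - (1-p)*log2(1-p). -0.233*log2(0.233) = 0.489672; -0.767*log2(0.767) = 0.293532. H = 0.489672 + 0.293532 = 0.7832

0.7832 bits


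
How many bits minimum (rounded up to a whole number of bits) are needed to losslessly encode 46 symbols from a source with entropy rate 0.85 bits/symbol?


Minimum bits >= n * H = 46 * 0.85 = 39.1, rounded up to a whole number of bits = 40

40 bits


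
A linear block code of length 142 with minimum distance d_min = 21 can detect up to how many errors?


Detection capability = d_min - 1 = 21 - 1 = 20

20 errors


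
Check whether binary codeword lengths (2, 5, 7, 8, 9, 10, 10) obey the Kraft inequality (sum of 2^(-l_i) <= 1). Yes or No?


Kraft sum = sum(2^(-l_i)) = 0.2969, need <= 1. Result: satisfied (a binary prefix-free code with these lengths exists)

Yes


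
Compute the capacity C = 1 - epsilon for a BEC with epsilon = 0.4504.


C = 1 - epsilon = 1 - 0.4504 = 0.5496

0.5496 bits


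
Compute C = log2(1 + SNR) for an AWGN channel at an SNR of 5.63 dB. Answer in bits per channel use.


SNR_linear = 10^(5.63/10) = 3.6559; C = log2(1 + SNR_linear) = log2(1 + 3.6559) = 2.2191

2.2191 bits/channel use


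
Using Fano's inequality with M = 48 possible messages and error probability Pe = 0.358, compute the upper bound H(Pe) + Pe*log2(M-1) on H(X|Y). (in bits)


H(Pe) = -Pe*log2(Pe) - (1-Pe)*log2(1-Pe) = -0.358*log2(0.358) - 0.642*log2(0.642) = 0.530545 + 0.410466 = 0.941. Pe*log2(M-1) = 0.358*log2(47) = 1.988543. Bound = H(Pe) + Pe*log2(M-1) = 0.530545 + 0.410466 + 1.988543 = 2.9296

2.9296 bits


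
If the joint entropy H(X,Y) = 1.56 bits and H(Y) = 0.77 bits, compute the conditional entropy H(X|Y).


H(X|Y) = H(X,Y) - H(Y) = 1.56 - 0.77 = 0.79

0.79 bits


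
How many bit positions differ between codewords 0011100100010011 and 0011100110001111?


Count differing positions: . . . . . . . . ^ . . ^ ^ ^ . . = 4 differences

4


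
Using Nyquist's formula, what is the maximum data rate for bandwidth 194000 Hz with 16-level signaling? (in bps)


Rate = 2 * B * log2(M) = 2 * 194000 * 4.0 = 1552000.0

1552000.0 bps


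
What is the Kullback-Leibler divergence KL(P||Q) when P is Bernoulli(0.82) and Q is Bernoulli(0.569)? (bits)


KL = p*log2(p/q) + (1-p)*log2((1-p)/(1-q)) = 0.82*log2(0.82/0.569) + 0.18*log2(0.18/0.431) = 0.2056

0.2056 bits


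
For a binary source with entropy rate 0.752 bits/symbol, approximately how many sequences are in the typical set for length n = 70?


log2|A_typical| = nH = 70 * 0.752 = 52.64, so |A_typical| ~ 2^52.64 = 7.018e+15

7.018e+15


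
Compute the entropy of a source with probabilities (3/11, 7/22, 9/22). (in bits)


H = -sum(p_i * log2(p_i)). Terms: -(3/11)*log2(3/11) = 0.511219; -(7/22)*log2(7/22) = 0.525661; -(9/22)*log2(9/22) = 0.527525. H = 0.511219 + 0.525661 + 0.527525 = 1.5644

1.5644 bits


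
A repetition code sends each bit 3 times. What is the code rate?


Rate = k/n = 1/3

1/3


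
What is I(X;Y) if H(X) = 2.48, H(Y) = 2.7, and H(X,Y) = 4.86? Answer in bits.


I(X;Y) = H(X) + H(Y) - H(X,Y) = 2.48 + 2.7 - 4.86 = 0.32

0.32 bits


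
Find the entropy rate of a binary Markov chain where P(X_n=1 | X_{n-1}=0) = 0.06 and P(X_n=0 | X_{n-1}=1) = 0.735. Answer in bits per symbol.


Stationary distribution: pi_0 = p10/(p01+p10) = 0.9245, pi_1 = 0.0755. Entropy rate H' = pi_0*H(p01) + pi_1*H(p10) = 0.9245*0.3274 + 0.0755*0.8342 = 0.3657

0.3657 bits/symbol


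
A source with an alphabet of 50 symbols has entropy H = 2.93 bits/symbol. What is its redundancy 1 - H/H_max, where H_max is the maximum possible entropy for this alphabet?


H_max = log2(K) = log2(50) = 5.6439 bits/symbol. Redundancy = 1 - H/H_max = 1 - 2.93/5.6439 = 1 - 0.5191 = 0.4809

0.4809


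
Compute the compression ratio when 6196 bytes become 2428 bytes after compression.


Ratio = original / compressed = 6196 / 2428 = 2.5519

2.5519


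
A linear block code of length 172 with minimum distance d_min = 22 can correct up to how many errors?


Correction capability = floor((d-1)/2) = floor((22-1)/2) = 10

10 errors


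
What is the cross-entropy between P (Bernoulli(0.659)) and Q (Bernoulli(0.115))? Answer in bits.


H(P,Q) = -p*log2(q) - (1-p)*log2(1-q). -0.659*log2(0.115) = 2.056274; -0.341*log2(0.885) = 0.060101. H(P,Q) = 2.056274 + 0.060101 = 2.1164

2.1164 bits


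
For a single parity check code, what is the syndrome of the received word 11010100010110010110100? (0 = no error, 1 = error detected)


Syndrome = XOR of all bits = 1 XOR 1 XOR 0 XOR 1 XOR 0 XOR 1 XOR 0 XOR 0 XOR 0 XOR 1 XOR 0 XOR 1 XOR 1 XOR 0 XOR 0 XOR 1 XOR 0 XOR 1 XOR 1 XOR 0 XOR 1 XOR 0 XOR 0 = 1

1


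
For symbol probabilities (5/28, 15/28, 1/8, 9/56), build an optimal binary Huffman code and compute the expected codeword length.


Huffman construction (repeatedly merge the two least-probable nodes; each merge adds 1 bit to every symbol beneath it): 1/8 + 9/56 = 2/7; 5/28 + 2/7 = 13/28; 13/28 + 15/28 = 1. Resulting codeword lengths (in the order the probabilities were given): (2, 1, 3, 3). L_avg = sum(p_i * l_i) = 5/28*2 + 15/28*1 + 1/8*3 + 9/56*3 = 7/4 = 1.75

1.75 bits


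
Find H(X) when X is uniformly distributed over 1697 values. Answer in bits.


H = log2(n) = log2(1697) = 10.7288

10.7288 bits


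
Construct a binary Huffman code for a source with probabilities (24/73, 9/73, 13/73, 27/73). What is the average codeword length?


Huffman construction (repeatedly merge the two least-probable nodes; each merge adds 1 bit to every symbol beneath it): 9/73 + 13/73 = 22/73; 22/73 + 24/73 = 46/73; 27/73 + 46/73 = 1. Resulting codeword lengths (in the order the probabilities were given): (2, 3, 3, 1). L_avg = sum(p_i * l_i) = 24/73*2 + 9/73*3 + 13/73*3 + 27/73*1 = 141/73 = 1.9315

1.9315 bits


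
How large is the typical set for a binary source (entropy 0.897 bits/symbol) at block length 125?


log2|A_typical| = nH = 125 * 0.897 = 112.125, so |A_typical| ~ 2^112.125 = 5.662e+33

5.662e+33


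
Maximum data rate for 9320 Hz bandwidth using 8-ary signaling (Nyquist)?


Rate = 2 * B * log2(M) = 2 * 9320 * 3.0 = 55920.0

55920.0 bps


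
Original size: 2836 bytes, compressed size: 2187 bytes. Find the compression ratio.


Ratio = original / compressed = 2836 / 2187 = 1.2968

1.2968


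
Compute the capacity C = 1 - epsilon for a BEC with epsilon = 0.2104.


C = 1 - epsilon = 1 - 0.2104 = 0.7896

0.7896 bits


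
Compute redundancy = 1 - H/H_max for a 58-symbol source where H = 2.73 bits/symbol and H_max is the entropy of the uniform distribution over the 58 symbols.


H_max = log2(K) = log2(58) = 5.858 bits/symbol. Redundancy = 1 - H/H_max = 1 - 2.73/5.858 = 1 - 0.466 = 0.534

0.534


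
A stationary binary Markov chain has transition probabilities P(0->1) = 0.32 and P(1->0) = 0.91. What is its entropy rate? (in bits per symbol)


Stationary distribution: pi_0 = p10/(p01+p10) = 0.7398, pi_1 = 0.2602. Entropy rate H' = pi_0*H(p01) + pi_1*H(p10) = 0.7398*0.9044 + 0.2602*0.4365 = 0.7826

0.7826 bits/symbol


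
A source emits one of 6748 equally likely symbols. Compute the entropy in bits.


H = log2(n) = log2(6748) = 12.7202

12.7202 bits


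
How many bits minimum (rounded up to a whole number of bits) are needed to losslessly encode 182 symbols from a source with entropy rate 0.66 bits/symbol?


Minimum bits >= n * H = 182 * 0.66 = 120.12, rounded up to a whole number of bits = 121

121 bits


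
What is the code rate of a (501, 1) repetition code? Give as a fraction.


Rate = k/n = 1/501

1/501


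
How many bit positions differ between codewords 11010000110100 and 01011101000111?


Count differing positions: ^ . . . ^ ^ . ^ ^ ^ . . ^ ^ = 8 differences

8


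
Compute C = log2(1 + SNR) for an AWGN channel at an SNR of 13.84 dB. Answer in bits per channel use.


SNR_linear = 10^(13.84/10) = 24.2103; C = log2(1 + SNR_linear) = log2(1 + 24.2103) = 4.6559

4.6559 bits/channel use


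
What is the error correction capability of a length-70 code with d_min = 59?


Correction capability = floor((d-1)/2) = floor((59-1)/2) = 29

29 errors


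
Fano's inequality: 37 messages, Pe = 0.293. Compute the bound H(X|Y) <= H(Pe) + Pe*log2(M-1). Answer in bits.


H(Pe) = -Pe*log2(Pe) - (1-Pe)*log2(1-Pe) = -0.293*log2(0.293) - 0.707*log2(0.707) = 0.518911 + 0.353654 = 0.8726. Pe*log2(M-1) = 0.293*log2(36) = 1.514788. Bound = H(Pe) + Pe*log2(M-1) = 0.518911 + 0.353654 + 1.514788 = 2.3874

2.3874 bits


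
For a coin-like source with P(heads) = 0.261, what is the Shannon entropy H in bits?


H = -p*log2(p) - (1-p)*log2(1-p). -0.261*log2(0.261) = 0.505786; -0.739*log2(0.739) = 0.322465. H = 0.505786 + 0.322465 = 0.8283

0.8283 bits


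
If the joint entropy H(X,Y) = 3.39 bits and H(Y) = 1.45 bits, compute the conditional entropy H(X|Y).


H(X|Y) = H(X,Y) - H(Y) = 3.39 - 1.45 = 1.94

1.94 bits


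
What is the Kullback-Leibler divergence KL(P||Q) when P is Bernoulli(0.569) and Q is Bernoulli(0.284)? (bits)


KL = p*log2(p/q) + (1-p)*log2((1-p)/(1-q)) = 0.569*log2(0.569/0.284) + 0.431*log2(0.431/0.716) = 0.2548

0.2548 bits


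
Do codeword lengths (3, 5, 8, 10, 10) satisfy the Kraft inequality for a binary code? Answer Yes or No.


Kraft sum = sum(2^(-l_i)) = 0.1621, need <= 1. Result: satisfied (a binary prefix-free code with these lengths exists)

Yes


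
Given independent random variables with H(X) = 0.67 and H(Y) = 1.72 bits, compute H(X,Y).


For independent variables, H(X,Y) = H(X) + H(Y) = 0.67 + 1.72 = 2.39

2.39 bits


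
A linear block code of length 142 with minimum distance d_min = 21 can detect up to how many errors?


Detection capability = d_min - 1 = 21 - 1 = 20

20 errors


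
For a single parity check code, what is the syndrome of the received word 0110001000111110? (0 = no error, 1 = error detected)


Syndrome = XOR of all bits = 0 XOR 1 XOR 1 XOR 0 XOR 0 XOR 0 XOR 1 XOR 0 XOR 0 XOR 0 XOR 1 XOR 1 XOR 1 XOR 1 XOR 1 XOR 0 = 0

0


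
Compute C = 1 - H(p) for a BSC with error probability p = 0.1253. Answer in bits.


H(p) = -p*log2(p) - (1-p)*log2(1-p) = -0.1253*log2(0.1253) - 0.8747*log2(0.8747) = 0.375467 + 0.168939 = 0.5444. C = 1 - H(p) = 1 - 0.5444 = 0.4556

0.4556 bits


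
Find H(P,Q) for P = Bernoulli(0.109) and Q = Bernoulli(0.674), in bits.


H(P,Q) = -p*log2(q) - (1-p)*log2(1-q). -0.109*log2(0.674) = 0.062041; -0.891*log2(0.326) = 1.440797. H(P,Q) = 0.062041 + 1.440797 = 1.5028

1.5028 bits


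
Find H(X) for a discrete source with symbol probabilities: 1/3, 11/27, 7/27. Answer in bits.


H = -sum(p_i * log2(p_i)). Terms: -(1/3)*log2(1/3) = 0.528321; -(11/27)*log2(11/27) = 0.527778; -(7/27)*log2(7/27) = 0.504916. H = 0.528321 + 0.527778 + 0.504916 = 1.561

1.561 bits


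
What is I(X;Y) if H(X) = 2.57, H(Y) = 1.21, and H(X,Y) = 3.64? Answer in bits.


I(X;Y) = H(X) + H(Y) - H(X,Y) = 2.57 + 1.21 - 3.64 = 0.14

0.14 bits


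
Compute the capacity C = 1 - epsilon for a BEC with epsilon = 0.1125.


C = 1 - epsilon = 1 - 0.1125 = 0.8875

0.8875 bits


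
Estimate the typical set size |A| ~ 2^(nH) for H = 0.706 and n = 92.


log2|A_typical| = nH = 92 * 0.706 = 64.952, so |A_typical| ~ 2^64.952 = 3.569e+19

3.569e+19


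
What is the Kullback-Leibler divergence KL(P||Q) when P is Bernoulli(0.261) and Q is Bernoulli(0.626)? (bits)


KL = p*log2(p/q) + (1-p)*log2((1-p)/(1-q)) = 0.261*log2(0.261/0.626) + 0.739*log2(0.739/0.374) = 0.3967

0.3967 bits


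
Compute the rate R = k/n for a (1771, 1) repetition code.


Rate = k/n = 1/1771

1/1771


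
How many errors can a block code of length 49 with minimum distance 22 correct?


Correction capability = floor((d-1)/2) = floor((22-1)/2) = 10

10 errors


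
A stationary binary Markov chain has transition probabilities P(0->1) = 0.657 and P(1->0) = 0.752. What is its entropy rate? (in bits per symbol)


Stationary distribution: pi_0 = p10/(p01+p10) = 0.5337, pi_1 = 0.4663. Entropy rate H' = pi_0*H(p01) + pi_1*H(p10) = 0.5337*0.9277 + 0.4663*0.8081 = 0.8719

0.8719 bits/symbol


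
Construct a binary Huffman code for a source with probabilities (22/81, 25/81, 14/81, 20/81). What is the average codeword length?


Huffman construction (repeatedly merge the two least-probable nodes; each merge adds 1 bit to every symbol beneath it): 14/81 + 20/81 = 34/81; 22/81 + 25/81 = 47/81; 34/81 + 47/81 = 1. Resulting codeword lengths (in the order the probabilities were given): (2, 2, 2, 2). L_avg = sum(p_i * l_i) = 22/81*2 + 25/81*2 + 14/81*2 + 20/81*2 = 2

2.0 bits


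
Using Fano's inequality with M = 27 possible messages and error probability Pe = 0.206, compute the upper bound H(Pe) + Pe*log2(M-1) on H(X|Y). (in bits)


H(Pe) = -Pe*log2(Pe) - (1-Pe)*log2(1-Pe) = -0.206*log2(0.206) - 0.794*log2(0.794) = 0.469532 + 0.264235 = 0.7338. Pe*log2(M-1) = 0.206*log2(26) = 0.968291. Bound = H(Pe) + Pe*log2(M-1) = 0.469532 + 0.264235 + 0.968291 = 1.7021

1.7021 bits


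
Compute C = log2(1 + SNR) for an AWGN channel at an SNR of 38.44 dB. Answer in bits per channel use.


SNR_linear = 10^(38.44/10) = 6982.324; C = log2(1 + SNR_linear) = log2(1 + 6982.324) = 12.7697

12.7697 bits/channel use


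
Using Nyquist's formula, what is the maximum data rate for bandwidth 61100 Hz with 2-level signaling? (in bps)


Rate = 2 * B * log2(M) = 2 * 61100 * 1.0 = 122200.0

122200.0 bps


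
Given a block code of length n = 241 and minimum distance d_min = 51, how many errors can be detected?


Detection capability = d_min - 1 = 51 - 1 = 50

50 errors


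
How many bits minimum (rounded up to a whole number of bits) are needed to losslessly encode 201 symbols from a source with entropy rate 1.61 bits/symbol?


Minimum bits >= n * H = 201 * 1.61 = 323.61, rounded up to a whole number of bits = 324

324 bits


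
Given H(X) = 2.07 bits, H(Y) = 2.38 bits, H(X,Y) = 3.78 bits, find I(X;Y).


I(X;Y) = H(X) + H(Y) - H(X,Y) = 2.07 + 2.38 - 3.78 = 0.67

0.67 bits


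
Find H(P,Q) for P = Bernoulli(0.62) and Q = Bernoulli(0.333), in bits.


H(P,Q) = -p*log2(q) - (1-p)*log2(1-q). -0.62*log2(0.333) = 0.983572; -0.38*log2(0.667) = 0.222012. H(P,Q) = 0.983572 + 0.222012 = 1.2056

1.2056 bits


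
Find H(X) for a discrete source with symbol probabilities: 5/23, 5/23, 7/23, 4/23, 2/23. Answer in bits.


H = -sum(p_i * log2(p_i)). Terms: -(5/23)*log2(5/23) = 0.478616; -(5/23)*log2(5/23) = 0.478616; -(7/23)*log2(7/23) = 0.522324; -(4/23)*log2(4/23) = 0.438880; -(2/23)*log2(2/23) = 0.306397. H = 0.478616 + 0.478616 + 0.522324 + 0.438880 + 0.306397 = 2.2248

2.2248 bits


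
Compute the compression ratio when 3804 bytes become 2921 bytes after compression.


Ratio = original / compressed = 3804 / 2921 = 1.3023

1.3023


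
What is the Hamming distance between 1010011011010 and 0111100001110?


Count differing positions: ^ ^ . ^ ^ ^ ^ . ^ . ^ . . = 8 differences

8


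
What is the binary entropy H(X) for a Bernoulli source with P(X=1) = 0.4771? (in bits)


H = -p*log2(p) - (1-p)*log2(1-p). -0.4771*log2(0.4771) = 0.509369; -0.5229*log2(0.5229) = 0.489117. H = 0.509369 + 0.489117 = 0.9985

0.9985 bits


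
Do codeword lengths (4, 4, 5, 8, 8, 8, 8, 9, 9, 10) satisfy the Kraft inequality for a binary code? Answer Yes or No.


Kraft sum = sum(2^(-l_i)) = 0.1768, need <= 1. Result: satisfied (a binary prefix-free code with these lengths exists)

Yes


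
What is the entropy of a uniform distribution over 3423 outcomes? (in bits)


H = log2(n) = log2(3423) = 11.741

11.741 bits


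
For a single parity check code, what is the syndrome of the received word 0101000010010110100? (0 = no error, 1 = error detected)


Syndrome = XOR of all bits = 0 XOR 1 XOR 0 XOR 1 XOR 0 XOR 0 XOR 0 XOR 0 XOR 1 XOR 0 XOR 0 XOR 1 XOR 0 XOR 1 XOR 1 XOR 0 XOR 1 XOR 0 XOR 0 = 1

1


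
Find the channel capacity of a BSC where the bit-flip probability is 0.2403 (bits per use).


H(p) = -p*log2(p) - (1-p)*log2(1-p) = -0.2403*log2(0.2403) - 0.7597*log2(0.7597) = 0.494319 + 0.301220 = 0.7955. C = 1 - H(p) = 1 - 0.7955 = 0.2045

0.2045 bits


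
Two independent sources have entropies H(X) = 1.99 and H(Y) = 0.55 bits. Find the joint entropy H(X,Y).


For independent variables, H(X,Y) = H(X) + H(Y) = 1.99 + 0.55 = 2.54

2.54 bits


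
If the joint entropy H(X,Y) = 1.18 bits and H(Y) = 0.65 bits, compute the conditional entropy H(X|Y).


H(X|Y) = H(X,Y) - H(Y) = 1.18 - 0.65 = 0.53

0.53 bits


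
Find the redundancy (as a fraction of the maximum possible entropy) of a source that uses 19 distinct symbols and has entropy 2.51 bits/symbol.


H_max = log2(K) = log2(19) = 4.2479 bits/symbol. Redundancy = 1 - H/H_max = 1 - 2.51/4.2479 = 1 - 0.5909 = 0.4091

0.4091


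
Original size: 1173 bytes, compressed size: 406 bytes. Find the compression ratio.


Ratio = original / compressed = 1173 / 406 = 2.8892

2.8892


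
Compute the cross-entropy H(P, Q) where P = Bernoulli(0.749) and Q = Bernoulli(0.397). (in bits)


H(P,Q) = -p*log2(q) - (1-p)*log2(1-q). -0.749*log2(0.397) = 0.998259; -0.251*log2(0.603) = 0.183172. H(P,Q) = 0.998259 + 0.183172 = 1.1814

1.1814 bits


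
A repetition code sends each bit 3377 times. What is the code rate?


Rate = k/n = 1/3377

1/3377


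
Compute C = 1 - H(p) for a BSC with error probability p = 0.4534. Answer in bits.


H(p) = -p*log2(p) - (1-p)*log2(1-p) = -0.4534*log2(0.4534) - 0.5466*log2(0.5466) = 0.517395 + 0.476331 = 0.9937. C = 1 - H(p) = 1 - 0.9937 = 0.0063

0.0063 bits


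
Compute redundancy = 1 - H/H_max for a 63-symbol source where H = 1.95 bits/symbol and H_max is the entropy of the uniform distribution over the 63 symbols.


H_max = log2(K) = log2(63) = 5.9773 bits/symbol. Redundancy = 1 - H/H_max = 1 - 1.95/5.9773 = 1 - 0.3262 = 0.6738

0.6738


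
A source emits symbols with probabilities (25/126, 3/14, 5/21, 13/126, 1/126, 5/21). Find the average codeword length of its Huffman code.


Huffman construction (repeatedly merge the two least-probable nodes; each merge adds 1 bit to every symbol beneath it): 1/126 + 13/126 = 1/9; 1/9 + 25/126 = 13/42; 3/14 + 5/21 = 19/42; 5/21 + 13/42 = 23/42; 19/42 + 23/42 = 1. Resulting codeword lengths (in the order the probabilities were given): (3, 2, 2, 4, 4, 2). L_avg = sum(p_i * l_i) = 25/126*3 + 3/14*2 + 5/21*2 + 13/126*4 + 1/126*4 + 5/21*2 = 305/126 = 2.4206

2.4206 bits


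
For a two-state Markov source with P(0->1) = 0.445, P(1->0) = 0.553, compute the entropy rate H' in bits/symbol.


Stationary distribution: pi_0 = p10/(p01+p10) = 0.5541, pi_1 = 0.4459. Entropy rate H' = pi_0*H(p01) + pi_1*H(p10) = 0.5541*0.9913 + 0.4459*0.9919 = 0.9915

0.9915 bits/symbol


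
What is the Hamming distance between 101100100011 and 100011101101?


Count differing positions: . . ^ ^ ^ ^ . . ^ ^ ^ . = 7 differences

7


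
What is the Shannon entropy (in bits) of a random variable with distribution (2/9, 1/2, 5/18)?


H = -sum(p_i * log2(p_i)). Terms: -(2/9)*log2(2/9) = 0.482206; -(1/2)*log2(1/2) = 0.500000; -(5/18)*log2(5/18) = 0.513332. H = 0.482206 + 0.500000 + 0.513332 = 1.4955

1.4955 bits


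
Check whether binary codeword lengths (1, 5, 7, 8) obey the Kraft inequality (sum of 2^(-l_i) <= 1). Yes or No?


Kraft sum = sum(2^(-l_i)) = 0.543, need <= 1. Result: satisfied (a binary prefix-free code with these lengths exists)

Yes


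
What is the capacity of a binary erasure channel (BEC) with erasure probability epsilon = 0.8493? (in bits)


C = 1 - epsilon = 1 - 0.8493 = 0.1507

0.1507 bits


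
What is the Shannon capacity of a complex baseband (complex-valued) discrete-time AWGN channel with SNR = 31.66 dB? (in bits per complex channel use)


SNR_linear = 10^(31.66/10) = 1465.5478; C = log2(1 + SNR_linear) = log2(1 + 1465.5478) = 10.5182

10.5182 bits/channel use


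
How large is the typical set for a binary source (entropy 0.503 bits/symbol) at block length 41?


log2|A_typical| = nH = 41 * 0.503 = 20.623, so |A_typical| ~ 2^20.623 = 1.615e+06

1.615e+06


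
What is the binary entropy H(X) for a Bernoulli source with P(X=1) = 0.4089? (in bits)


H = -p*log2(p) - (1-p)*log2(1-p). -0.4089*log2(0.4089) = 0.527555; -0.5911*log2(0.5911) = 0.448365. H = 0.527555 + 0.448365 = 0.9759

0.9759 bits


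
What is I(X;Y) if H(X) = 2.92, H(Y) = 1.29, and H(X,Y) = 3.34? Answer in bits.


I(X;Y) = H(X) + H(Y) - H(X,Y) = 2.92 + 1.29 - 3.34 = 0.87

0.87 bits


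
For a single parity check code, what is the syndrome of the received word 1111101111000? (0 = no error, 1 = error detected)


Syndrome = XOR of all bits = 1 XOR 1 XOR 1 XOR 1 XOR 1 XOR 0 XOR 1 XOR 1 XOR 1 XOR 1 XOR 0 XOR 0 XOR 0 = 1

1


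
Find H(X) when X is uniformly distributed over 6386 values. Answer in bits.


H = log2(n) = log2(6386) = 12.6407

12.6407 bits


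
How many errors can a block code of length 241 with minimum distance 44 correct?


Correction capability = floor((d-1)/2) = floor((44-1)/2) = 21

21 errors


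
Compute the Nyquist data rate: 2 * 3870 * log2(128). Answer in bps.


Rate = 2 * B * log2(M) = 2 * 3870 * 7.0 = 54180.0

54180.0 bps


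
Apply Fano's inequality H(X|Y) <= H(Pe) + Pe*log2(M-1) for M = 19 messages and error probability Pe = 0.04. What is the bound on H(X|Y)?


H(Pe) = -Pe*log2(Pe) - (1-Pe)*log2(1-Pe) = -0.04*log2(0.04) - 0.96*log2(0.96) = 0.185754 + 0.056538 = 0.2423. Pe*log2(M-1) = 0.04*log2(18) = 0.166797. Bound = H(Pe) + Pe*log2(M-1) = 0.185754 + 0.056538 + 0.166797 = 0.4091

0.4091 bits


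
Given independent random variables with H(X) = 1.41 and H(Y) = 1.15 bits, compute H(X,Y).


For independent variables, H(X,Y) = H(X) + H(Y) = 1.41 + 1.15 = 2.56

2.56 bits


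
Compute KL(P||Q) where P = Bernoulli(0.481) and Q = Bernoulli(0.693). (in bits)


KL = p*log2(p/q) + (1-p)*log2((1-p)/(1-q)) = 0.481*log2(0.481/0.693) + 0.519*log2(0.519/0.307) = 0.1397

0.1397 bits


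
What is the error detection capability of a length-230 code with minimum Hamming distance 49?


Detection capability = d_min - 1 = 49 - 1 = 48

48 errors


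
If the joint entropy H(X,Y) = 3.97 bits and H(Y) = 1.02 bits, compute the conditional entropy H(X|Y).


H(X|Y) = H(X,Y) - H(Y) = 3.97 - 1.02 = 2.95

2.95 bits


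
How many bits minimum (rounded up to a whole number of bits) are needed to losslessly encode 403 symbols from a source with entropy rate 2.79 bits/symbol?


Minimum bits >= n * H = 403 * 2.79 = 1124.37, rounded up to a whole number of bits = 1125

1125 bits


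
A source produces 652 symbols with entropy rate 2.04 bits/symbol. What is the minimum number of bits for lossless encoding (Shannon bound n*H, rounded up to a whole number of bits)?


Minimum bits >= n * H = 652 * 2.04 = 1330.08, rounded up to a whole number of bits = 1331

1331 bits


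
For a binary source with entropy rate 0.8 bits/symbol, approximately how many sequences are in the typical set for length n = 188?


log2|A_typical| = nH = 188 * 0.8 = 150.4, so |A_typical| ~ 2^150.4 = 1.883e+45

1.883e+45


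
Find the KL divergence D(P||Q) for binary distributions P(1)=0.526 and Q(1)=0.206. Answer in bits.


KL = p*log2(p/q) + (1-p)*log2((1-p)/(1-q)) = 0.526*log2(0.526/0.206) + 0.474*log2(0.474/0.794) = 0.3586

0.3586 bits


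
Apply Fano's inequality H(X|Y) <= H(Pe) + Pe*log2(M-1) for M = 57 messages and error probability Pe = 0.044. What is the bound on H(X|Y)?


H(Pe) = -Pe*log2(Pe) - (1-Pe)*log2(1-Pe) = -0.044*log2(0.044) - 0.956*log2(0.956) = 0.198280 + 0.062061 = 0.2603. Pe*log2(M-1) = 0.044*log2(56) = 0.255524. Bound = H(Pe) + Pe*log2(M-1) = 0.198280 + 0.062061 + 0.255524 = 0.5159

0.5159 bits


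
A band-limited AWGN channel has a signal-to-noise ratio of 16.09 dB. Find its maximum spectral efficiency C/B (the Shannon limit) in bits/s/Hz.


SNR_linear = 10^(16.09/10) = 40.6443; C/B = log2(1 + SNR_linear) = log2(1 + 40.6443) = 5.38

5.38 bits/s/Hz


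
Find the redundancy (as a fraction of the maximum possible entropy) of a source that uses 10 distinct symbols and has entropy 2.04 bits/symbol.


H_max = log2(K) = log2(10) = 3.3219 bits/symbol. Redundancy = 1 - H/H_max = 1 - 2.04/3.3219 = 1 - 0.6141 = 0.3859

0.3859


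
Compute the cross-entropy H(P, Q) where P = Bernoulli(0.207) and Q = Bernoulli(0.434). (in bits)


H(P,Q) = -p*log2(q) - (1-p)*log2(1-q). -0.207*log2(0.434) = 0.249276; -0.793*log2(0.566) = 0.651153. H(P,Q) = 0.249276 + 0.651153 = 0.9004

0.9004 bits


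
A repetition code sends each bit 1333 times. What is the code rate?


Rate = k/n = 1/1333

1/1333


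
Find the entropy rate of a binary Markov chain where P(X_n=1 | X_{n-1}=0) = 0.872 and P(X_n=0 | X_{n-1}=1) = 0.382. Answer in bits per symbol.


Stationary distribution: pi_0 = p10/(p01+p10) = 0.3046, pi_1 = 0.6954. Entropy rate H' = pi_0*H(p01) + pi_1*H(p10) = 0.3046*0.5519 + 0.6954*0.9594 = 0.8353

0.8353 bits/symbol


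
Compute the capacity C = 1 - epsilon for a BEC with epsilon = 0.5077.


C = 1 - epsilon = 1 - 0.5077 = 0.4923

0.4923 bits


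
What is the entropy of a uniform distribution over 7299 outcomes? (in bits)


H = log2(n) = log2(7299) = 12.8335

12.8335 bits


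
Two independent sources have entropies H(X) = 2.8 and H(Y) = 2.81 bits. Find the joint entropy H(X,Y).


For independent variables, H(X,Y) = H(X) + H(Y) = 2.8 + 2.81 = 5.61

5.61 bits


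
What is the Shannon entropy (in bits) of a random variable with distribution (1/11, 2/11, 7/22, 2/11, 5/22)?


H = -sum(p_i * log2(p_i)). Terms: -(1/11)*log2(1/11) = 0.314494; -(2/11)*log2(2/11) = 0.447169; -(7/22)*log2(7/22) = 0.525661; -(2/11)*log2(2/11) = 0.447169; -(5/22)*log2(5/22) = 0.485796. H = 0.314494 + 0.447169 + 0.525661 + 0.447169 + 0.485796 = 2.2203

2.2203 bits


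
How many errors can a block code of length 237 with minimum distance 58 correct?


Correction capability = floor((d-1)/2) = floor((58-1)/2) = 28

28 errors


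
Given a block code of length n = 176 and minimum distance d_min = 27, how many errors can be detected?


Detection capability = d_min - 1 = 27 - 1 = 26

26 errors


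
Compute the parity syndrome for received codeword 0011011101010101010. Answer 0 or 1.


Syndrome = XOR of all bits = 0 XOR 0 XOR 1 XOR 1 XOR 0 XOR 1 XOR 1 XOR 1 XOR 0 XOR 1 XOR 0 XOR 1 XOR 0 XOR 1 XOR 0 XOR 1 XOR 0 XOR 1 XOR 0 = 0

0


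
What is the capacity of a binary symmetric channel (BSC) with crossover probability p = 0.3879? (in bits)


H(p) = -p*log2(p) - (1-p)*log2(1-p) = -0.3879*log2(0.3879) - 0.6121*log2(0.6121) = 0.529966 + 0.433465 = 0.9634. C = 1 - H(p) = 1 - 0.9634 = 0.0366

0.0366 bits


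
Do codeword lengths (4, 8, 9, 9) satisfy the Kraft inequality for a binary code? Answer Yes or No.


Kraft sum = sum(2^(-l_i)) = 0.0703, need <= 1. Result: satisfied (a binary prefix-free code with these lengths exists)

Yes


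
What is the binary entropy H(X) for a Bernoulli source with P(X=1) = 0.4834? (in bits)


H = -p*log2(p) - (1-p)*log2(1-p). -0.4834*log2(0.4834) = 0.506947; -0.5166*log2(0.5166) = 0.492258. H = 0.506947 + 0.492258 = 0.9992

0.9992 bits


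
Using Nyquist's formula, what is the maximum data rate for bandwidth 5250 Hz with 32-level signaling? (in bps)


Rate = 2 * B * log2(M) = 2 * 5250 * 5.0 = 52500.0

52500.0 bps


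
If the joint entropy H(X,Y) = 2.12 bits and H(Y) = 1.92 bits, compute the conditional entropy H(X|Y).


H(X|Y) = H(X,Y) - H(Y) = 2.12 - 1.92 = 0.2

0.2 bits


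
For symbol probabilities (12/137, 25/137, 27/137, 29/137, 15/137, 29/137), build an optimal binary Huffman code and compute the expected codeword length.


Huffman construction (repeatedly merge the two least-probable nodes; each merge adds 1 bit to every symbol beneath it): 12/137 + 15/137 = 27/137; 25/137 + 27/137 = 52/137; 27/137 + 29/137 = 56/137; 29/137 + 52/137 = 81/137; 56/137 + 81/137 = 1. Resulting codeword lengths (in the order the probabilities were given): (3, 3, 3, 2, 3, 2). L_avg = sum(p_i * l_i) = 12/137*3 + 25/137*3 + 27/137*3 + 29/137*2 + 15/137*3 + 29/137*2 = 353/137 = 2.5766

2.5766 bits


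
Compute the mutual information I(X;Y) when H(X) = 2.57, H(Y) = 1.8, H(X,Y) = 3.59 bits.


I(X;Y) = H(X) + H(Y) - H(X,Y) = 2.57 + 1.8 - 3.59 = 0.78

0.78 bits


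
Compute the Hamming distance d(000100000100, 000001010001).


Count differing positions: . . . ^ . ^ . ^ . ^ . ^ = 5 differences

5


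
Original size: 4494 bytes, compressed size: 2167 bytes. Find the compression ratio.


Ratio = original / compressed = 4494 / 2167 = 2.0738

2.0738


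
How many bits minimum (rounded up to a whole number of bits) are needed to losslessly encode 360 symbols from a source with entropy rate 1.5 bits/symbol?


Minimum bits >= n * H = 360 * 1.5 = 540.0, rounded up to a whole number of bits = 540

540 bits


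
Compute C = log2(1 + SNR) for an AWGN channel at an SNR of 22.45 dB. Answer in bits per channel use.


SNR_linear = 10^(22.45/10) = 175.7924; C = log2(1 + SNR_linear) = log2(1 + 175.7924) = 7.4659

7.4659 bits/channel use


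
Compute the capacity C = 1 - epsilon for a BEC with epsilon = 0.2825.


C = 1 - epsilon = 1 - 0.2825 = 0.7175

0.7175 bits


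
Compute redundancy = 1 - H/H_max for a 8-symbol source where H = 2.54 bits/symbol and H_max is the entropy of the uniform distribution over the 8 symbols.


H_max = log2(K) = log2(8) = 3.0 bits/symbol. Redundancy = 1 - H/H_max = 1 - 2.54/3.0 = 1 - 0.8467 = 0.1533

0.1533


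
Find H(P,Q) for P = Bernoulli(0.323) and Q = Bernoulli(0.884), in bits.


H(P,Q) = -p*log2(q) - (1-p)*log2(1-q). -0.323*log2(0.884) = 0.057456; -0.677*log2(0.116) = 2.103983. H(P,Q) = 0.057456 + 2.103983 = 2.1614

2.1614 bits


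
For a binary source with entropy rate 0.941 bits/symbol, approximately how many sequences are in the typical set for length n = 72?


log2|A_typical| = nH = 72 * 0.941 = 67.752, so |A_typical| ~ 2^67.752 = 2.485e+20

2.485e+20


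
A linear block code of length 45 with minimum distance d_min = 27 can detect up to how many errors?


Detection capability = d_min - 1 = 27 - 1 = 26

26 errors


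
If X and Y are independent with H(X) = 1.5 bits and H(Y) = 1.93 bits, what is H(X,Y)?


For independent variables, H(X,Y) = H(X) + H(Y) = 1.5 + 1.93 = 3.43

3.43 bits


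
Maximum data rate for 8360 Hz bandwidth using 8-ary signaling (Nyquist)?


Rate = 2 * B * log2(M) = 2 * 8360 * 3.0 = 50160.0

50160.0 bps


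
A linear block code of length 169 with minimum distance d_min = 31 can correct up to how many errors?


Correction capability = floor((d-1)/2) = floor((31-1)/2) = 15

15 errors


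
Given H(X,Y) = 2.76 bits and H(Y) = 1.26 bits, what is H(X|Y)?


H(X|Y) = H(X,Y) - H(Y) = 2.76 - 1.26 = 1.5

1.5 bits


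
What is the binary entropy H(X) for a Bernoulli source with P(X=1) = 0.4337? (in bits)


H = -p*log2(p) - (1-p)*log2(1-p). -0.4337*log2(0.4337) = 0.522709; -0.5663*log2(0.5663) = 0.464571. H = 0.522709 + 0.464571 = 0.9873

0.9873 bits


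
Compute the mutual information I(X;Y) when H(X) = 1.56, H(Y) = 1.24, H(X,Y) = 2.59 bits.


I(X;Y) = H(X) + H(Y) - H(X,Y) = 1.56 + 1.24 - 2.59 = 0.21

0.21 bits


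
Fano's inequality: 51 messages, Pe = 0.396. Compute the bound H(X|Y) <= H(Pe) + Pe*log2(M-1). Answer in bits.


H(Pe) = -Pe*log2(Pe) - (1-Pe)*log2(1-Pe) = -0.396*log2(0.396) - 0.604*log2(0.604) = 0.529225 + 0.439337 = 0.9686. Pe*log2(M-1) = 0.396*log2(50) = 2.234967. Bound = H(Pe) + Pe*log2(M-1) = 0.529225 + 0.439337 + 2.234967 = 3.2035

3.2035 bits
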